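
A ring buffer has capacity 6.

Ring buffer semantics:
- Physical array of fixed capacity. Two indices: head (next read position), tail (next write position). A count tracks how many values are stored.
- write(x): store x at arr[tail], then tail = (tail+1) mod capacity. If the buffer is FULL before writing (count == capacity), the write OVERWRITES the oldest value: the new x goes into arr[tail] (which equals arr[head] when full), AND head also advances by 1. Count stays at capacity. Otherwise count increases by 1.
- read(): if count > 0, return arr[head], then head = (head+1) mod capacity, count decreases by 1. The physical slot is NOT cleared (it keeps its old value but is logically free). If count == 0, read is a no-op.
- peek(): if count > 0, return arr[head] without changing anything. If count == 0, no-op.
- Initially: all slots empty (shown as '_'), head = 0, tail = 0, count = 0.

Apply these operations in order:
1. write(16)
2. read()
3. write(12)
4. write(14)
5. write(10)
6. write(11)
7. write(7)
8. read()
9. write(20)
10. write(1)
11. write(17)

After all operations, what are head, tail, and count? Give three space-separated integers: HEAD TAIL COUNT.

After op 1 (write(16)): arr=[16 _ _ _ _ _] head=0 tail=1 count=1
After op 2 (read()): arr=[16 _ _ _ _ _] head=1 tail=1 count=0
After op 3 (write(12)): arr=[16 12 _ _ _ _] head=1 tail=2 count=1
After op 4 (write(14)): arr=[16 12 14 _ _ _] head=1 tail=3 count=2
After op 5 (write(10)): arr=[16 12 14 10 _ _] head=1 tail=4 count=3
After op 6 (write(11)): arr=[16 12 14 10 11 _] head=1 tail=5 count=4
After op 7 (write(7)): arr=[16 12 14 10 11 7] head=1 tail=0 count=5
After op 8 (read()): arr=[16 12 14 10 11 7] head=2 tail=0 count=4
After op 9 (write(20)): arr=[20 12 14 10 11 7] head=2 tail=1 count=5
After op 10 (write(1)): arr=[20 1 14 10 11 7] head=2 tail=2 count=6
After op 11 (write(17)): arr=[20 1 17 10 11 7] head=3 tail=3 count=6

Answer: 3 3 6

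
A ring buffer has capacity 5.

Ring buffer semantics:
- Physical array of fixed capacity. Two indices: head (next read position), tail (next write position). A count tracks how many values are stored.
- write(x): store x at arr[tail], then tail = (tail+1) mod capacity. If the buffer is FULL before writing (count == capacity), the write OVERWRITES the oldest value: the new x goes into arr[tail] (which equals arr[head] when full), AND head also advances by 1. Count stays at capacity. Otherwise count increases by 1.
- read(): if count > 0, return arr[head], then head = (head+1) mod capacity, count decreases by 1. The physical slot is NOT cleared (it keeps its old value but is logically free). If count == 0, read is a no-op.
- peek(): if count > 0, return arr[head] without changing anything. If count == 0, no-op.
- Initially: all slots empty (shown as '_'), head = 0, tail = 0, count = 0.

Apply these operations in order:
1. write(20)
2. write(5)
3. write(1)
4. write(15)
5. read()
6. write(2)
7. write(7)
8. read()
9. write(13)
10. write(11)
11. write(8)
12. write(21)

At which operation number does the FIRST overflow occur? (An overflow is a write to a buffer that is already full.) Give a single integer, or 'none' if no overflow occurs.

After op 1 (write(20)): arr=[20 _ _ _ _] head=0 tail=1 count=1
After op 2 (write(5)): arr=[20 5 _ _ _] head=0 tail=2 count=2
After op 3 (write(1)): arr=[20 5 1 _ _] head=0 tail=3 count=3
After op 4 (write(15)): arr=[20 5 1 15 _] head=0 tail=4 count=4
After op 5 (read()): arr=[20 5 1 15 _] head=1 tail=4 count=3
After op 6 (write(2)): arr=[20 5 1 15 2] head=1 tail=0 count=4
After op 7 (write(7)): arr=[7 5 1 15 2] head=1 tail=1 count=5
After op 8 (read()): arr=[7 5 1 15 2] head=2 tail=1 count=4
After op 9 (write(13)): arr=[7 13 1 15 2] head=2 tail=2 count=5
After op 10 (write(11)): arr=[7 13 11 15 2] head=3 tail=3 count=5
After op 11 (write(8)): arr=[7 13 11 8 2] head=4 tail=4 count=5
After op 12 (write(21)): arr=[7 13 11 8 21] head=0 tail=0 count=5

Answer: 10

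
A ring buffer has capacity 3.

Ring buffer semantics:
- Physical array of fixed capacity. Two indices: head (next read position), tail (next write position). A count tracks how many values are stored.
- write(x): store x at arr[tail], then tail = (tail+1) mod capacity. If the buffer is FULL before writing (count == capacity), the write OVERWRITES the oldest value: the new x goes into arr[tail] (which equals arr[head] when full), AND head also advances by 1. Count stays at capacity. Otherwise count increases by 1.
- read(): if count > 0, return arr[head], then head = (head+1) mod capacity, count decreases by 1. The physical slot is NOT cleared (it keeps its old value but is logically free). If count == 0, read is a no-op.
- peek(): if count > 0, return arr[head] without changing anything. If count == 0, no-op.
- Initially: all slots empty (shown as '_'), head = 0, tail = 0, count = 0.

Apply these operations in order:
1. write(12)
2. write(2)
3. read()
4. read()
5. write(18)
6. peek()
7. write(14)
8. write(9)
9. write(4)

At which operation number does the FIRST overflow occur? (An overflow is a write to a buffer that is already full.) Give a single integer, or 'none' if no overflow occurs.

After op 1 (write(12)): arr=[12 _ _] head=0 tail=1 count=1
After op 2 (write(2)): arr=[12 2 _] head=0 tail=2 count=2
After op 3 (read()): arr=[12 2 _] head=1 tail=2 count=1
After op 4 (read()): arr=[12 2 _] head=2 tail=2 count=0
After op 5 (write(18)): arr=[12 2 18] head=2 tail=0 count=1
After op 6 (peek()): arr=[12 2 18] head=2 tail=0 count=1
After op 7 (write(14)): arr=[14 2 18] head=2 tail=1 count=2
After op 8 (write(9)): arr=[14 9 18] head=2 tail=2 count=3
After op 9 (write(4)): arr=[14 9 4] head=0 tail=0 count=3

Answer: 9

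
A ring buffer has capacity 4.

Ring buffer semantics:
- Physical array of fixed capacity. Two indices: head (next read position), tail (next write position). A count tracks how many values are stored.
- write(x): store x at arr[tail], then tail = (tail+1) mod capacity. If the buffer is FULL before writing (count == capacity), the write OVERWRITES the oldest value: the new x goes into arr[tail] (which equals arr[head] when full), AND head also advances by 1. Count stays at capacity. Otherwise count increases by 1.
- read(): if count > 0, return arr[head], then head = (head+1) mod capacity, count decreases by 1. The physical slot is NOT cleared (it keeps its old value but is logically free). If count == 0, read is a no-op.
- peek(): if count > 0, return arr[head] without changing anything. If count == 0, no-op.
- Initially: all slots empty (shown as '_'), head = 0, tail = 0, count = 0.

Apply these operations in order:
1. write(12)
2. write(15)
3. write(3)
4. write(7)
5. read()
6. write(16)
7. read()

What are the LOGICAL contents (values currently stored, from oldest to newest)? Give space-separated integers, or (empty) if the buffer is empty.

Answer: 3 7 16

Derivation:
After op 1 (write(12)): arr=[12 _ _ _] head=0 tail=1 count=1
After op 2 (write(15)): arr=[12 15 _ _] head=0 tail=2 count=2
After op 3 (write(3)): arr=[12 15 3 _] head=0 tail=3 count=3
After op 4 (write(7)): arr=[12 15 3 7] head=0 tail=0 count=4
After op 5 (read()): arr=[12 15 3 7] head=1 tail=0 count=3
After op 6 (write(16)): arr=[16 15 3 7] head=1 tail=1 count=4
After op 7 (read()): arr=[16 15 3 7] head=2 tail=1 count=3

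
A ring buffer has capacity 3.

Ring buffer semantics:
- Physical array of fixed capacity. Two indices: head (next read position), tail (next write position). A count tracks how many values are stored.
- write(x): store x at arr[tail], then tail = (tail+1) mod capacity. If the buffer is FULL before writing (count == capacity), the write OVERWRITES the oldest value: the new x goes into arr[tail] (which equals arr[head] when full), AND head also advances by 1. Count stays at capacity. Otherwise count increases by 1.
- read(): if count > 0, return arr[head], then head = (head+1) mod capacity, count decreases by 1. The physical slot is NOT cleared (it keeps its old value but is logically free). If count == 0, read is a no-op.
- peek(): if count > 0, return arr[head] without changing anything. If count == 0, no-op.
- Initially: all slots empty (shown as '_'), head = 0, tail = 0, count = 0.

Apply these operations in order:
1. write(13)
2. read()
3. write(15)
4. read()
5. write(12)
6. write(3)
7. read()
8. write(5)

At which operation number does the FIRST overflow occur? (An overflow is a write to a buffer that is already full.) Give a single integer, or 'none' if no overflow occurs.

After op 1 (write(13)): arr=[13 _ _] head=0 tail=1 count=1
After op 2 (read()): arr=[13 _ _] head=1 tail=1 count=0
After op 3 (write(15)): arr=[13 15 _] head=1 tail=2 count=1
After op 4 (read()): arr=[13 15 _] head=2 tail=2 count=0
After op 5 (write(12)): arr=[13 15 12] head=2 tail=0 count=1
After op 6 (write(3)): arr=[3 15 12] head=2 tail=1 count=2
After op 7 (read()): arr=[3 15 12] head=0 tail=1 count=1
After op 8 (write(5)): arr=[3 5 12] head=0 tail=2 count=2

Answer: none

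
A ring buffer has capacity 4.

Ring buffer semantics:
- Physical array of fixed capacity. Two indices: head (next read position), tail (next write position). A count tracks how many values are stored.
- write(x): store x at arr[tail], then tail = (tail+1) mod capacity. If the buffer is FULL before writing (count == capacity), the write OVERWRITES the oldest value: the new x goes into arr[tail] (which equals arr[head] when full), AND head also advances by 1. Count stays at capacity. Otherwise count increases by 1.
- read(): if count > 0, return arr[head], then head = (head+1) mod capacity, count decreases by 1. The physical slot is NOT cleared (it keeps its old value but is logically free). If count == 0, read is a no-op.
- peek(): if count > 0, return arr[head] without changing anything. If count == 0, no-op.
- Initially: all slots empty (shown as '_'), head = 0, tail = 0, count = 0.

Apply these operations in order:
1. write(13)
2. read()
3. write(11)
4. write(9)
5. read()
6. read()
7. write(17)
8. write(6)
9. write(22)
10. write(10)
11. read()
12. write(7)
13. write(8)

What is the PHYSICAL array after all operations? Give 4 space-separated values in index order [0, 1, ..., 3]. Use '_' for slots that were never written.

After op 1 (write(13)): arr=[13 _ _ _] head=0 tail=1 count=1
After op 2 (read()): arr=[13 _ _ _] head=1 tail=1 count=0
After op 3 (write(11)): arr=[13 11 _ _] head=1 tail=2 count=1
After op 4 (write(9)): arr=[13 11 9 _] head=1 tail=3 count=2
After op 5 (read()): arr=[13 11 9 _] head=2 tail=3 count=1
After op 6 (read()): arr=[13 11 9 _] head=3 tail=3 count=0
After op 7 (write(17)): arr=[13 11 9 17] head=3 tail=0 count=1
After op 8 (write(6)): arr=[6 11 9 17] head=3 tail=1 count=2
After op 9 (write(22)): arr=[6 22 9 17] head=3 tail=2 count=3
After op 10 (write(10)): arr=[6 22 10 17] head=3 tail=3 count=4
After op 11 (read()): arr=[6 22 10 17] head=0 tail=3 count=3
After op 12 (write(7)): arr=[6 22 10 7] head=0 tail=0 count=4
After op 13 (write(8)): arr=[8 22 10 7] head=1 tail=1 count=4

Answer: 8 22 10 7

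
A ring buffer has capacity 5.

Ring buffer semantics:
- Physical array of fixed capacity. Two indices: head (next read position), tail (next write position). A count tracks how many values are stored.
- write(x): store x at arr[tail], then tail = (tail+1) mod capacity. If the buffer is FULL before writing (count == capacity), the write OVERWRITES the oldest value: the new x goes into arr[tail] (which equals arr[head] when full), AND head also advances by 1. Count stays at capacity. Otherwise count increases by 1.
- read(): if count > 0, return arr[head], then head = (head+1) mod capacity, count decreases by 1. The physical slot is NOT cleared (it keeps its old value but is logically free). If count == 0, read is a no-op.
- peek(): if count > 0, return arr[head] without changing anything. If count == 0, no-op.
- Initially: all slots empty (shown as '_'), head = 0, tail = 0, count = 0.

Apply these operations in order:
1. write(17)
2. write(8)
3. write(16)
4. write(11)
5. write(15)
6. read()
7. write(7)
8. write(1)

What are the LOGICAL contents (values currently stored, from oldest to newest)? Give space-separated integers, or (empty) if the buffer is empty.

After op 1 (write(17)): arr=[17 _ _ _ _] head=0 tail=1 count=1
After op 2 (write(8)): arr=[17 8 _ _ _] head=0 tail=2 count=2
After op 3 (write(16)): arr=[17 8 16 _ _] head=0 tail=3 count=3
After op 4 (write(11)): arr=[17 8 16 11 _] head=0 tail=4 count=4
After op 5 (write(15)): arr=[17 8 16 11 15] head=0 tail=0 count=5
After op 6 (read()): arr=[17 8 16 11 15] head=1 tail=0 count=4
After op 7 (write(7)): arr=[7 8 16 11 15] head=1 tail=1 count=5
After op 8 (write(1)): arr=[7 1 16 11 15] head=2 tail=2 count=5

Answer: 16 11 15 7 1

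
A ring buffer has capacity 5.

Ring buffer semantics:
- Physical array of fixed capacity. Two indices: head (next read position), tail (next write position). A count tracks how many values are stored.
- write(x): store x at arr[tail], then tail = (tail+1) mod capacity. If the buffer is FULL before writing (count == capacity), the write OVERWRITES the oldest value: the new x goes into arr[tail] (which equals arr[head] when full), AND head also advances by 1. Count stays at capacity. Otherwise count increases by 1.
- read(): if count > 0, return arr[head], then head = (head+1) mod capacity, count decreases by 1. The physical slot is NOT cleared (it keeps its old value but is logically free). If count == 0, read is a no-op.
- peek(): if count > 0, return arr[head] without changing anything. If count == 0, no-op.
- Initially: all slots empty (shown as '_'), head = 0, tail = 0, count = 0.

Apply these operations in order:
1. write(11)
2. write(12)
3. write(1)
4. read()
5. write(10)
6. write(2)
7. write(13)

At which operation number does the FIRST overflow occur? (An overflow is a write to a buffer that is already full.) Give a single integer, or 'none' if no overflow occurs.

After op 1 (write(11)): arr=[11 _ _ _ _] head=0 tail=1 count=1
After op 2 (write(12)): arr=[11 12 _ _ _] head=0 tail=2 count=2
After op 3 (write(1)): arr=[11 12 1 _ _] head=0 tail=3 count=3
After op 4 (read()): arr=[11 12 1 _ _] head=1 tail=3 count=2
After op 5 (write(10)): arr=[11 12 1 10 _] head=1 tail=4 count=3
After op 6 (write(2)): arr=[11 12 1 10 2] head=1 tail=0 count=4
After op 7 (write(13)): arr=[13 12 1 10 2] head=1 tail=1 count=5

Answer: none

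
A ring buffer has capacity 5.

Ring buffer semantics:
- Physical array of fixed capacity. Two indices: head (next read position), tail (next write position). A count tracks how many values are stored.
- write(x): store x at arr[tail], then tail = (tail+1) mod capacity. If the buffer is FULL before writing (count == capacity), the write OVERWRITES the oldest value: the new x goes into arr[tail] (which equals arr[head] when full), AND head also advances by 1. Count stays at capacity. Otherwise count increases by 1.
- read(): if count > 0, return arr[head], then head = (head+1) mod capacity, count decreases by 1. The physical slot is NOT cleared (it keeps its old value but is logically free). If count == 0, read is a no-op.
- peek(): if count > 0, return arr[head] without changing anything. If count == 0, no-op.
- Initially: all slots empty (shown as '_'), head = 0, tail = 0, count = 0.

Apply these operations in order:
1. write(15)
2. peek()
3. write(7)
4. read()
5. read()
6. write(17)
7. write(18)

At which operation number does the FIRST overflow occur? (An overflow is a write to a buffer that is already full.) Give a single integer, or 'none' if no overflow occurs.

Answer: none

Derivation:
After op 1 (write(15)): arr=[15 _ _ _ _] head=0 tail=1 count=1
After op 2 (peek()): arr=[15 _ _ _ _] head=0 tail=1 count=1
After op 3 (write(7)): arr=[15 7 _ _ _] head=0 tail=2 count=2
After op 4 (read()): arr=[15 7 _ _ _] head=1 tail=2 count=1
After op 5 (read()): arr=[15 7 _ _ _] head=2 tail=2 count=0
After op 6 (write(17)): arr=[15 7 17 _ _] head=2 tail=3 count=1
After op 7 (write(18)): arr=[15 7 17 18 _] head=2 tail=4 count=2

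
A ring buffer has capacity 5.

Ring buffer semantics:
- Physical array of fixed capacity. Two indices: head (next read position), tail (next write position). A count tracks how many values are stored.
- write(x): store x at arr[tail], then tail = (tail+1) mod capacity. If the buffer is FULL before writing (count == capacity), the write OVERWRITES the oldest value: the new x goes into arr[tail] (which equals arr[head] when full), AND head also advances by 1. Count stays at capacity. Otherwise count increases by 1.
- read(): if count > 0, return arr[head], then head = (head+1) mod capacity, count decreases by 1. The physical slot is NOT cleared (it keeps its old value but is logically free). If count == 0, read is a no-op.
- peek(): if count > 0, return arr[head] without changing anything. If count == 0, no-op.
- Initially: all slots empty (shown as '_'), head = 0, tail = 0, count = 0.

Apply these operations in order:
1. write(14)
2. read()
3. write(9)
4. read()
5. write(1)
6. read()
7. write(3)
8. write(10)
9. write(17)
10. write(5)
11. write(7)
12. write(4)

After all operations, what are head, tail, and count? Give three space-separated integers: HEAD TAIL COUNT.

After op 1 (write(14)): arr=[14 _ _ _ _] head=0 tail=1 count=1
After op 2 (read()): arr=[14 _ _ _ _] head=1 tail=1 count=0
After op 3 (write(9)): arr=[14 9 _ _ _] head=1 tail=2 count=1
After op 4 (read()): arr=[14 9 _ _ _] head=2 tail=2 count=0
After op 5 (write(1)): arr=[14 9 1 _ _] head=2 tail=3 count=1
After op 6 (read()): arr=[14 9 1 _ _] head=3 tail=3 count=0
After op 7 (write(3)): arr=[14 9 1 3 _] head=3 tail=4 count=1
After op 8 (write(10)): arr=[14 9 1 3 10] head=3 tail=0 count=2
After op 9 (write(17)): arr=[17 9 1 3 10] head=3 tail=1 count=3
After op 10 (write(5)): arr=[17 5 1 3 10] head=3 tail=2 count=4
After op 11 (write(7)): arr=[17 5 7 3 10] head=3 tail=3 count=5
After op 12 (write(4)): arr=[17 5 7 4 10] head=4 tail=4 count=5

Answer: 4 4 5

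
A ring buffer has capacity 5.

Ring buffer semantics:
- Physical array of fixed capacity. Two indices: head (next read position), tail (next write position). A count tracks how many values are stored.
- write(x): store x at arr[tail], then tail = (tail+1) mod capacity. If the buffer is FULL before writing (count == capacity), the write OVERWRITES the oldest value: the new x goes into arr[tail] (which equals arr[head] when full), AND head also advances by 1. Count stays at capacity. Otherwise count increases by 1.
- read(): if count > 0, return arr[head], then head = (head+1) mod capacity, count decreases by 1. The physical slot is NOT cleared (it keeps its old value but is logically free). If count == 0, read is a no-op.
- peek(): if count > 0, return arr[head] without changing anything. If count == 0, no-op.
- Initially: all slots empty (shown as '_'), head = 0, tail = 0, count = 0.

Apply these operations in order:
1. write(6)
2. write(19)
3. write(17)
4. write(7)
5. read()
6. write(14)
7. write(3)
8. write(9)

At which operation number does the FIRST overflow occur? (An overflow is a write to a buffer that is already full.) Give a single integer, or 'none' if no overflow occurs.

Answer: 8

Derivation:
After op 1 (write(6)): arr=[6 _ _ _ _] head=0 tail=1 count=1
After op 2 (write(19)): arr=[6 19 _ _ _] head=0 tail=2 count=2
After op 3 (write(17)): arr=[6 19 17 _ _] head=0 tail=3 count=3
After op 4 (write(7)): arr=[6 19 17 7 _] head=0 tail=4 count=4
After op 5 (read()): arr=[6 19 17 7 _] head=1 tail=4 count=3
After op 6 (write(14)): arr=[6 19 17 7 14] head=1 tail=0 count=4
After op 7 (write(3)): arr=[3 19 17 7 14] head=1 tail=1 count=5
After op 8 (write(9)): arr=[3 9 17 7 14] head=2 tail=2 count=5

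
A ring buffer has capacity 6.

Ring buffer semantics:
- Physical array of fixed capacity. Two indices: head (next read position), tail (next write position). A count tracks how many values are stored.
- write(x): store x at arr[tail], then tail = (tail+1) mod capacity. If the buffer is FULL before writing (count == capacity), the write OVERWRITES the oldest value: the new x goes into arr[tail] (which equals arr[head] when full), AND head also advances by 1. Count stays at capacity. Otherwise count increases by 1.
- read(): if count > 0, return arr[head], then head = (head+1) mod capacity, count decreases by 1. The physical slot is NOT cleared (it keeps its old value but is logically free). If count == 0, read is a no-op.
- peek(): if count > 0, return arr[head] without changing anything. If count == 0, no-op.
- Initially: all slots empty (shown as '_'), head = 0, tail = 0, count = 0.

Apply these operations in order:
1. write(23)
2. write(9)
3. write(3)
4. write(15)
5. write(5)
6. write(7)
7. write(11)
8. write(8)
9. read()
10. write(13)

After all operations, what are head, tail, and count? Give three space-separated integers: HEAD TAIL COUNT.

Answer: 3 3 6

Derivation:
After op 1 (write(23)): arr=[23 _ _ _ _ _] head=0 tail=1 count=1
After op 2 (write(9)): arr=[23 9 _ _ _ _] head=0 tail=2 count=2
After op 3 (write(3)): arr=[23 9 3 _ _ _] head=0 tail=3 count=3
After op 4 (write(15)): arr=[23 9 3 15 _ _] head=0 tail=4 count=4
After op 5 (write(5)): arr=[23 9 3 15 5 _] head=0 tail=5 count=5
After op 6 (write(7)): arr=[23 9 3 15 5 7] head=0 tail=0 count=6
After op 7 (write(11)): arr=[11 9 3 15 5 7] head=1 tail=1 count=6
After op 8 (write(8)): arr=[11 8 3 15 5 7] head=2 tail=2 count=6
After op 9 (read()): arr=[11 8 3 15 5 7] head=3 tail=2 count=5
After op 10 (write(13)): arr=[11 8 13 15 5 7] head=3 tail=3 count=6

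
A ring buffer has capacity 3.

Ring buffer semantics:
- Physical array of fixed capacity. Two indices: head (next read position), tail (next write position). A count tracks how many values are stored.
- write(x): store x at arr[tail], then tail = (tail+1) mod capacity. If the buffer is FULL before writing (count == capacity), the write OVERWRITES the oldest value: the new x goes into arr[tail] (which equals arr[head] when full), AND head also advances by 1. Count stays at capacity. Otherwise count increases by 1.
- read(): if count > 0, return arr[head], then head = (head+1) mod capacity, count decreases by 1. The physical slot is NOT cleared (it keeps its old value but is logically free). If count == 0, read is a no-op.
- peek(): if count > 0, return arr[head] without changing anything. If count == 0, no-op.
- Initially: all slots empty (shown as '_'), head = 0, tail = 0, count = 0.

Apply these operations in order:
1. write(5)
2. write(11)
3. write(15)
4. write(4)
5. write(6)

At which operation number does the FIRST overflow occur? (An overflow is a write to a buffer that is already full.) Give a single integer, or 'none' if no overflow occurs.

After op 1 (write(5)): arr=[5 _ _] head=0 tail=1 count=1
After op 2 (write(11)): arr=[5 11 _] head=0 tail=2 count=2
After op 3 (write(15)): arr=[5 11 15] head=0 tail=0 count=3
After op 4 (write(4)): arr=[4 11 15] head=1 tail=1 count=3
After op 5 (write(6)): arr=[4 6 15] head=2 tail=2 count=3

Answer: 4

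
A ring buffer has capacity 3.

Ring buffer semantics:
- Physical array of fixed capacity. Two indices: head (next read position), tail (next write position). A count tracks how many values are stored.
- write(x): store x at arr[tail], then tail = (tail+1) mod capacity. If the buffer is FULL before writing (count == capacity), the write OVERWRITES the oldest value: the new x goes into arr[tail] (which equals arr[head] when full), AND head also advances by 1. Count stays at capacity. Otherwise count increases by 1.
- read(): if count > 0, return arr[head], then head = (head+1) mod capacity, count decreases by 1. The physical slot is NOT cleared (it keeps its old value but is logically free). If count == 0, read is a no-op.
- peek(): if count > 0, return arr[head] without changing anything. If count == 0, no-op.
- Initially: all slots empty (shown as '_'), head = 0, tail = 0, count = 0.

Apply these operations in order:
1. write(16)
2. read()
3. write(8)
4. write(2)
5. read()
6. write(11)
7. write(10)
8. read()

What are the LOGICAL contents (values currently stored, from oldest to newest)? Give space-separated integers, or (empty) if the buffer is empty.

After op 1 (write(16)): arr=[16 _ _] head=0 tail=1 count=1
After op 2 (read()): arr=[16 _ _] head=1 tail=1 count=0
After op 3 (write(8)): arr=[16 8 _] head=1 tail=2 count=1
After op 4 (write(2)): arr=[16 8 2] head=1 tail=0 count=2
After op 5 (read()): arr=[16 8 2] head=2 tail=0 count=1
After op 6 (write(11)): arr=[11 8 2] head=2 tail=1 count=2
After op 7 (write(10)): arr=[11 10 2] head=2 tail=2 count=3
After op 8 (read()): arr=[11 10 2] head=0 tail=2 count=2

Answer: 11 10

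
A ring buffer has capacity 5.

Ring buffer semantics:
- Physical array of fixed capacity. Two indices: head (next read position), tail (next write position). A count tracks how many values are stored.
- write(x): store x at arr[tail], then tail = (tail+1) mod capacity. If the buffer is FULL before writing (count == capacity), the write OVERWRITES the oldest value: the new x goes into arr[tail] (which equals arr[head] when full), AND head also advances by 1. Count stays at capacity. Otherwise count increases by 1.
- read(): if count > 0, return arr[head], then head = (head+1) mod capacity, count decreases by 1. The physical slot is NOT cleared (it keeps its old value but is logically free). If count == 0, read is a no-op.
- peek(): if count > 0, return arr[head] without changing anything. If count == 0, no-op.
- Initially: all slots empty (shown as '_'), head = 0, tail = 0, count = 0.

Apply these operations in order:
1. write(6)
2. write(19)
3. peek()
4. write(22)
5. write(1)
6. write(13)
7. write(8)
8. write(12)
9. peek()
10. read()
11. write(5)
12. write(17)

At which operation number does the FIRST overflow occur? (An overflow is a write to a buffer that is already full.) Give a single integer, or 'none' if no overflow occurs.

Answer: 7

Derivation:
After op 1 (write(6)): arr=[6 _ _ _ _] head=0 tail=1 count=1
After op 2 (write(19)): arr=[6 19 _ _ _] head=0 tail=2 count=2
After op 3 (peek()): arr=[6 19 _ _ _] head=0 tail=2 count=2
After op 4 (write(22)): arr=[6 19 22 _ _] head=0 tail=3 count=3
After op 5 (write(1)): arr=[6 19 22 1 _] head=0 tail=4 count=4
After op 6 (write(13)): arr=[6 19 22 1 13] head=0 tail=0 count=5
After op 7 (write(8)): arr=[8 19 22 1 13] head=1 tail=1 count=5
After op 8 (write(12)): arr=[8 12 22 1 13] head=2 tail=2 count=5
After op 9 (peek()): arr=[8 12 22 1 13] head=2 tail=2 count=5
After op 10 (read()): arr=[8 12 22 1 13] head=3 tail=2 count=4
After op 11 (write(5)): arr=[8 12 5 1 13] head=3 tail=3 count=5
After op 12 (write(17)): arr=[8 12 5 17 13] head=4 tail=4 count=5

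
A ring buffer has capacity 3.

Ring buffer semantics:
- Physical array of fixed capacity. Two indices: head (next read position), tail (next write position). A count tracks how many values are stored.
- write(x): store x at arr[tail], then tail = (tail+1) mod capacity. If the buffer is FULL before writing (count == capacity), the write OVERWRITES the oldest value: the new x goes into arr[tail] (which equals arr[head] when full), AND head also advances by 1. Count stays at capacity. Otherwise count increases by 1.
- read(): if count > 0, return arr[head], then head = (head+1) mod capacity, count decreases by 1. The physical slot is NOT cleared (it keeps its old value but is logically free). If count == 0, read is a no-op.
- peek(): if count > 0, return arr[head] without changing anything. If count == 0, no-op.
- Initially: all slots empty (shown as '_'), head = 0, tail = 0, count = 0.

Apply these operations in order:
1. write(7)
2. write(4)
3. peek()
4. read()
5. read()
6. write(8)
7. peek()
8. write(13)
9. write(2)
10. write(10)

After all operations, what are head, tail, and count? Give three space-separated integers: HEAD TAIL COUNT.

Answer: 0 0 3

Derivation:
After op 1 (write(7)): arr=[7 _ _] head=0 tail=1 count=1
After op 2 (write(4)): arr=[7 4 _] head=0 tail=2 count=2
After op 3 (peek()): arr=[7 4 _] head=0 tail=2 count=2
After op 4 (read()): arr=[7 4 _] head=1 tail=2 count=1
After op 5 (read()): arr=[7 4 _] head=2 tail=2 count=0
After op 6 (write(8)): arr=[7 4 8] head=2 tail=0 count=1
After op 7 (peek()): arr=[7 4 8] head=2 tail=0 count=1
After op 8 (write(13)): arr=[13 4 8] head=2 tail=1 count=2
After op 9 (write(2)): arr=[13 2 8] head=2 tail=2 count=3
After op 10 (write(10)): arr=[13 2 10] head=0 tail=0 count=3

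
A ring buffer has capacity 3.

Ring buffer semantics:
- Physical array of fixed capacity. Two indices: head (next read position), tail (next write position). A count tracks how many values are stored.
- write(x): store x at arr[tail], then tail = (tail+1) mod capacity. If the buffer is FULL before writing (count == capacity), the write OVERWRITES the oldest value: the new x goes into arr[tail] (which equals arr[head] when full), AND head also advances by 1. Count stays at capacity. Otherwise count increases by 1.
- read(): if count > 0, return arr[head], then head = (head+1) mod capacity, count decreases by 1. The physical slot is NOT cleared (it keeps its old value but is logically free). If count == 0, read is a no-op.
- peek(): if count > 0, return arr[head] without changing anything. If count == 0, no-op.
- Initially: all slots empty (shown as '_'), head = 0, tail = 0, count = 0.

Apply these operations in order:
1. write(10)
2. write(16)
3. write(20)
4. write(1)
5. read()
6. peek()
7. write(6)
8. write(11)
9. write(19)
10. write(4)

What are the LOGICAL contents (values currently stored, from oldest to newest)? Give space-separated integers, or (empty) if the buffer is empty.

After op 1 (write(10)): arr=[10 _ _] head=0 tail=1 count=1
After op 2 (write(16)): arr=[10 16 _] head=0 tail=2 count=2
After op 3 (write(20)): arr=[10 16 20] head=0 tail=0 count=3
After op 4 (write(1)): arr=[1 16 20] head=1 tail=1 count=3
After op 5 (read()): arr=[1 16 20] head=2 tail=1 count=2
After op 6 (peek()): arr=[1 16 20] head=2 tail=1 count=2
After op 7 (write(6)): arr=[1 6 20] head=2 tail=2 count=3
After op 8 (write(11)): arr=[1 6 11] head=0 tail=0 count=3
After op 9 (write(19)): arr=[19 6 11] head=1 tail=1 count=3
After op 10 (write(4)): arr=[19 4 11] head=2 tail=2 count=3

Answer: 11 19 4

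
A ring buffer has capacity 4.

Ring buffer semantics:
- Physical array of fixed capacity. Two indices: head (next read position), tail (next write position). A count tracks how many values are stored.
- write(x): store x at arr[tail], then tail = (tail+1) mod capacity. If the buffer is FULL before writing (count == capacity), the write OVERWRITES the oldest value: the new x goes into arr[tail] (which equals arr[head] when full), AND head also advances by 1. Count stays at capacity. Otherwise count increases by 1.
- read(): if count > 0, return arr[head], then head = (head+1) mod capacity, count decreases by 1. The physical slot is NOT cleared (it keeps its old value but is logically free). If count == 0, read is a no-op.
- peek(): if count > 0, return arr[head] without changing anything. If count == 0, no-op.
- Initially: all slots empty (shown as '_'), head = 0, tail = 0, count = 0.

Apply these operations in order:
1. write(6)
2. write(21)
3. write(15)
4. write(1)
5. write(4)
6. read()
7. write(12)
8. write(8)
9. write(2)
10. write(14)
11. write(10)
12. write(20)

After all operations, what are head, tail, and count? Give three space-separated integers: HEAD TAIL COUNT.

After op 1 (write(6)): arr=[6 _ _ _] head=0 tail=1 count=1
After op 2 (write(21)): arr=[6 21 _ _] head=0 tail=2 count=2
After op 3 (write(15)): arr=[6 21 15 _] head=0 tail=3 count=3
After op 4 (write(1)): arr=[6 21 15 1] head=0 tail=0 count=4
After op 5 (write(4)): arr=[4 21 15 1] head=1 tail=1 count=4
After op 6 (read()): arr=[4 21 15 1] head=2 tail=1 count=3
After op 7 (write(12)): arr=[4 12 15 1] head=2 tail=2 count=4
After op 8 (write(8)): arr=[4 12 8 1] head=3 tail=3 count=4
After op 9 (write(2)): arr=[4 12 8 2] head=0 tail=0 count=4
After op 10 (write(14)): arr=[14 12 8 2] head=1 tail=1 count=4
After op 11 (write(10)): arr=[14 10 8 2] head=2 tail=2 count=4
After op 12 (write(20)): arr=[14 10 20 2] head=3 tail=3 count=4

Answer: 3 3 4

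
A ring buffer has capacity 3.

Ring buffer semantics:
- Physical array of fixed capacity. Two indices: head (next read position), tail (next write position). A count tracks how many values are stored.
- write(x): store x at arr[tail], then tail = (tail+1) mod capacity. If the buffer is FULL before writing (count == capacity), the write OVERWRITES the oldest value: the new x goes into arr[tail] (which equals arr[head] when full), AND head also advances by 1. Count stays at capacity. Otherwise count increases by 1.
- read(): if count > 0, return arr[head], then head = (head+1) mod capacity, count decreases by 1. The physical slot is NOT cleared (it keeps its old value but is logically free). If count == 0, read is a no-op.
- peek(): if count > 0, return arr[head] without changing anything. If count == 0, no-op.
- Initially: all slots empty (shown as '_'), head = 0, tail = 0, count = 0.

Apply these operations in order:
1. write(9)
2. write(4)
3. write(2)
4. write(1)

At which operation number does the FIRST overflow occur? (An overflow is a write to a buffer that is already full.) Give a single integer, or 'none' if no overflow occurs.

After op 1 (write(9)): arr=[9 _ _] head=0 tail=1 count=1
After op 2 (write(4)): arr=[9 4 _] head=0 tail=2 count=2
After op 3 (write(2)): arr=[9 4 2] head=0 tail=0 count=3
After op 4 (write(1)): arr=[1 4 2] head=1 tail=1 count=3

Answer: 4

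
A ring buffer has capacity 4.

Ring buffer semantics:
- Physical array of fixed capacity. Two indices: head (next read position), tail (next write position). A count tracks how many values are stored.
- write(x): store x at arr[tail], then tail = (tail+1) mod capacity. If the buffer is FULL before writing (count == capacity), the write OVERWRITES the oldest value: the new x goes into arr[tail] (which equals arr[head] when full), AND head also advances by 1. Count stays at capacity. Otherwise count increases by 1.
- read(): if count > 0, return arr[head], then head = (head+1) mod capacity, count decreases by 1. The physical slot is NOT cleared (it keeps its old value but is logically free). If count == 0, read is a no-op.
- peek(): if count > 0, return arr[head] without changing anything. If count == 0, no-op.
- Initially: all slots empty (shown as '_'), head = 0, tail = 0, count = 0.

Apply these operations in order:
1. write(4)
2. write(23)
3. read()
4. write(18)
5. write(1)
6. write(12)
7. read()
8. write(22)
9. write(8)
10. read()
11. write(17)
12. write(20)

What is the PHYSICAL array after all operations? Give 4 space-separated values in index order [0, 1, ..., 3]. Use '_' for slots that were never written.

Answer: 20 22 8 17

Derivation:
After op 1 (write(4)): arr=[4 _ _ _] head=0 tail=1 count=1
After op 2 (write(23)): arr=[4 23 _ _] head=0 tail=2 count=2
After op 3 (read()): arr=[4 23 _ _] head=1 tail=2 count=1
After op 4 (write(18)): arr=[4 23 18 _] head=1 tail=3 count=2
After op 5 (write(1)): arr=[4 23 18 1] head=1 tail=0 count=3
After op 6 (write(12)): arr=[12 23 18 1] head=1 tail=1 count=4
After op 7 (read()): arr=[12 23 18 1] head=2 tail=1 count=3
After op 8 (write(22)): arr=[12 22 18 1] head=2 tail=2 count=4
After op 9 (write(8)): arr=[12 22 8 1] head=3 tail=3 count=4
After op 10 (read()): arr=[12 22 8 1] head=0 tail=3 count=3
After op 11 (write(17)): arr=[12 22 8 17] head=0 tail=0 count=4
After op 12 (write(20)): arr=[20 22 8 17] head=1 tail=1 count=4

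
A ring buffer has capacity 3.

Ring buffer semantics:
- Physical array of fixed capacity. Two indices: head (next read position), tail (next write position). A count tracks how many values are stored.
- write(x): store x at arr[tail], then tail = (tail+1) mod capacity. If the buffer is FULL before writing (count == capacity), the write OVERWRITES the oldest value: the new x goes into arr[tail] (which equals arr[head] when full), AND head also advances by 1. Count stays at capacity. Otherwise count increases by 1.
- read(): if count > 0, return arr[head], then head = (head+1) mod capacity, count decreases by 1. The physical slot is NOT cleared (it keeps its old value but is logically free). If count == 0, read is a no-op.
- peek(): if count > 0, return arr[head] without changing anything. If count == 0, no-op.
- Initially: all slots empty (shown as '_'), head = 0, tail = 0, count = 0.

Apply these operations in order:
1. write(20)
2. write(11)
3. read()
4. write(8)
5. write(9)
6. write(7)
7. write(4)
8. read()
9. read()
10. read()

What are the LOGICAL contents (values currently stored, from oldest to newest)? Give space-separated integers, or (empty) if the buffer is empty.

After op 1 (write(20)): arr=[20 _ _] head=0 tail=1 count=1
After op 2 (write(11)): arr=[20 11 _] head=0 tail=2 count=2
After op 3 (read()): arr=[20 11 _] head=1 tail=2 count=1
After op 4 (write(8)): arr=[20 11 8] head=1 tail=0 count=2
After op 5 (write(9)): arr=[9 11 8] head=1 tail=1 count=3
After op 6 (write(7)): arr=[9 7 8] head=2 tail=2 count=3
After op 7 (write(4)): arr=[9 7 4] head=0 tail=0 count=3
After op 8 (read()): arr=[9 7 4] head=1 tail=0 count=2
After op 9 (read()): arr=[9 7 4] head=2 tail=0 count=1
After op 10 (read()): arr=[9 7 4] head=0 tail=0 count=0

Answer: (empty)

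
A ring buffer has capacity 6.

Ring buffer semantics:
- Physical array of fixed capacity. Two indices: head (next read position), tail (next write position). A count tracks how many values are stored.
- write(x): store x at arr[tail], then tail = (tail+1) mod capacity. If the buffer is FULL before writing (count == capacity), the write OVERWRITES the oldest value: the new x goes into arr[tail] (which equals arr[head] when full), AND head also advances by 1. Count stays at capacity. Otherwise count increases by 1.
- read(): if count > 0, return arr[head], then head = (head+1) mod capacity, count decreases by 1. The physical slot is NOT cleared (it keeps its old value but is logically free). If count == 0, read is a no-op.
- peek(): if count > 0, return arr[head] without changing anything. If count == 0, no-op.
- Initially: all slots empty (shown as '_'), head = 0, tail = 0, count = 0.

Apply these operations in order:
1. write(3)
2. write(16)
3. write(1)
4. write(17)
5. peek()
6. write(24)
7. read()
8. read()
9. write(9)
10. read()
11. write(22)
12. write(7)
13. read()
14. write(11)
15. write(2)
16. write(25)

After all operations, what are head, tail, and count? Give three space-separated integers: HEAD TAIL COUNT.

After op 1 (write(3)): arr=[3 _ _ _ _ _] head=0 tail=1 count=1
After op 2 (write(16)): arr=[3 16 _ _ _ _] head=0 tail=2 count=2
After op 3 (write(1)): arr=[3 16 1 _ _ _] head=0 tail=3 count=3
After op 4 (write(17)): arr=[3 16 1 17 _ _] head=0 tail=4 count=4
After op 5 (peek()): arr=[3 16 1 17 _ _] head=0 tail=4 count=4
After op 6 (write(24)): arr=[3 16 1 17 24 _] head=0 tail=5 count=5
After op 7 (read()): arr=[3 16 1 17 24 _] head=1 tail=5 count=4
After op 8 (read()): arr=[3 16 1 17 24 _] head=2 tail=5 count=3
After op 9 (write(9)): arr=[3 16 1 17 24 9] head=2 tail=0 count=4
After op 10 (read()): arr=[3 16 1 17 24 9] head=3 tail=0 count=3
After op 11 (write(22)): arr=[22 16 1 17 24 9] head=3 tail=1 count=4
After op 12 (write(7)): arr=[22 7 1 17 24 9] head=3 tail=2 count=5
After op 13 (read()): arr=[22 7 1 17 24 9] head=4 tail=2 count=4
After op 14 (write(11)): arr=[22 7 11 17 24 9] head=4 tail=3 count=5
After op 15 (write(2)): arr=[22 7 11 2 24 9] head=4 tail=4 count=6
After op 16 (write(25)): arr=[22 7 11 2 25 9] head=5 tail=5 count=6

Answer: 5 5 6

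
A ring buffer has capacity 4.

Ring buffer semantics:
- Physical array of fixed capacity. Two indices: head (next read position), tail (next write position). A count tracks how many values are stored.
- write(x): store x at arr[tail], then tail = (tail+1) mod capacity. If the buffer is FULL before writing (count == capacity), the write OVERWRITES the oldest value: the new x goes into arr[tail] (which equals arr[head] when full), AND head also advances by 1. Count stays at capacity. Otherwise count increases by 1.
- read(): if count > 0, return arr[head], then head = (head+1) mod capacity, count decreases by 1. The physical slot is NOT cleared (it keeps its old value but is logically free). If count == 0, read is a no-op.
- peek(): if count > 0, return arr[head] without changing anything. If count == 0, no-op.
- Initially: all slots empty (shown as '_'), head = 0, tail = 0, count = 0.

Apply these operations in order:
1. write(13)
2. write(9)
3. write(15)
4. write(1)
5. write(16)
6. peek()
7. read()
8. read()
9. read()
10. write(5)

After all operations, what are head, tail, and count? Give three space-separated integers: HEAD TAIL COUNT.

After op 1 (write(13)): arr=[13 _ _ _] head=0 tail=1 count=1
After op 2 (write(9)): arr=[13 9 _ _] head=0 tail=2 count=2
After op 3 (write(15)): arr=[13 9 15 _] head=0 tail=3 count=3
After op 4 (write(1)): arr=[13 9 15 1] head=0 tail=0 count=4
After op 5 (write(16)): arr=[16 9 15 1] head=1 tail=1 count=4
After op 6 (peek()): arr=[16 9 15 1] head=1 tail=1 count=4
After op 7 (read()): arr=[16 9 15 1] head=2 tail=1 count=3
After op 8 (read()): arr=[16 9 15 1] head=3 tail=1 count=2
After op 9 (read()): arr=[16 9 15 1] head=0 tail=1 count=1
After op 10 (write(5)): arr=[16 5 15 1] head=0 tail=2 count=2

Answer: 0 2 2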